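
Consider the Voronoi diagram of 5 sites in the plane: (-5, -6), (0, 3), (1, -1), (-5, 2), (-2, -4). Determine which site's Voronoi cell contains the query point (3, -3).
Nearest site = (1, -1)

The Voronoi cell of site s contains exactly those query points closer to s than to any other site. Compute squared distances from q = (3, -3) to each site:
  (1 − 3)² + (-1 − -3)² = 8
  (-2 − 3)² + (-4 − -3)² = 26
  (0 − 3)² + (3 − -3)² = 45
  (-5 − 3)² + (-6 − -3)² = 73
  (-5 − 3)² + (2 − -3)² = 89
Minimum is attained by (1, -1), so q lies in its Voronoi cell.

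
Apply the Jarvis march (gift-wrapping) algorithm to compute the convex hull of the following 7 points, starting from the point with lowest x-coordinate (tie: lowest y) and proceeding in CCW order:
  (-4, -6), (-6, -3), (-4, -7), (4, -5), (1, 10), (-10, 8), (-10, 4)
Hull (CCW) = [(-10, 4), (-4, -7), (4, -5), (1, 10), (-10, 8)]

Jarvis march: at each step, from the current hull vertex p, select the next vertex q as the point such that every other point lies strictly to the left of (or on) the directed line p → q. (Equivalently: for every other point r, the cross product (q − p) × (r − p) ≥ 0.)
Starting point (lowest x, tie lowest y): (-10, 4). Wrap until returning to start. Resulting hull: (-10, 4), (-4, -7), (4, -5), (1, 10), (-10, 8).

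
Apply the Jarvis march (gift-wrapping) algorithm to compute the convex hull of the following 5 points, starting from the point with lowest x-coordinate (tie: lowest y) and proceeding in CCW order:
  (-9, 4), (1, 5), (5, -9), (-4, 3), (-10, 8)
Hull (CCW) = [(-10, 8), (-9, 4), (5, -9), (1, 5)]

Jarvis march: at each step, from the current hull vertex p, select the next vertex q as the point such that every other point lies strictly to the left of (or on) the directed line p → q. (Equivalently: for every other point r, the cross product (q − p) × (r − p) ≥ 0.)
Starting point (lowest x, tie lowest y): (-10, 8). Wrap until returning to start. Resulting hull: (-10, 8), (-9, 4), (5, -9), (1, 5).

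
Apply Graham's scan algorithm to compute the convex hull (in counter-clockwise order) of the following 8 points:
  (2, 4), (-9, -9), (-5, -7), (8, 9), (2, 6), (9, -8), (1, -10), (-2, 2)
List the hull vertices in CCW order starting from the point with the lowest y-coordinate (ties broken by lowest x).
Hull (CCW) = [(1, -10), (9, -8), (8, 9), (2, 6), (-2, 2), (-9, -9)]

Graham scan procedure:
  1. Find the pivot p₀ = point with lowest y (tie → lowest x): (1, -10).
  2. Sort the remaining points by polar angle around p₀.
  3. Walk through sorted points, maintaining a stack; pop the top while the last three entries make a non-left turn (cross product ≤ 0).
  4. Final stack is the convex hull in CCW order: (1, -10), (9, -8), (8, 9), (2, 6), (-2, 2), (-9, -9).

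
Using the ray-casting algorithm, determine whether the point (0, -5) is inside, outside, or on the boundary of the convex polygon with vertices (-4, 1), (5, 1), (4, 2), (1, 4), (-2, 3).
The point (0, -5) lies strictly outside the polygon

Cast a horizontal ray to the right from the query point and count how many polygon edges it crosses (each edge strictly once or zero times, handled with the usual half-open convention). 
Parity of crossings → even ⇒ outside.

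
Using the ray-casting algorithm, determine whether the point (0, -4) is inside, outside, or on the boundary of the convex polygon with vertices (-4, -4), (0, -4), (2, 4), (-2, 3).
The point (0, -4) lies on the polygon boundary

Boundary check: the query satisfies the collinearity and bounding-box conditions for some polygon edge, so it lies exactly on the boundary.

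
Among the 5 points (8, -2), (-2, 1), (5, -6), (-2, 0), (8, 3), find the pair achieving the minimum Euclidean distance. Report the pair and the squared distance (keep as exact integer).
Pair = ((-2, 1), (-2, 0)); squared distance = 1

Compute all C(5, 2) = 10 pairwise squared distances (x_i − x_j)² + (y_i − y_j)². The minimum is 1, attained by the pair ((-2, 1), (-2, 0)).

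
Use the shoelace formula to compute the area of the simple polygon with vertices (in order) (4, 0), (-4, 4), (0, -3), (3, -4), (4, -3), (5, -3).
Area = 59/2

Shoelace formula: Area = (1/2) |Σ_i (x_i · y_{i+1} − x_{i+1} · y_i)| (indices mod n). Compute each cross term:
  (4)(4) − (-4)(0) = 16
  (-4)(-3) − (0)(4) = 12
  (0)(-4) − (3)(-3) = 9
  (3)(-3) − (4)(-4) = 7
  (4)(-3) − (5)(-3) = 3
  (5)(0) − (4)(-3) = 12
Sum = 59, so (signed) Area = 59/2 = 59/2, |Area| = 59/2.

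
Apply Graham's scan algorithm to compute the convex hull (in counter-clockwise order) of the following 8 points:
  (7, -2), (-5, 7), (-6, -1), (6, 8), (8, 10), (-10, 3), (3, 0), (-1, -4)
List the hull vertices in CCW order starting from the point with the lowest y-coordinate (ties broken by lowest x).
Hull (CCW) = [(-1, -4), (7, -2), (8, 10), (-5, 7), (-10, 3), (-6, -1)]

Graham scan procedure:
  1. Find the pivot p₀ = point with lowest y (tie → lowest x): (-1, -4).
  2. Sort the remaining points by polar angle around p₀.
  3. Walk through sorted points, maintaining a stack; pop the top while the last three entries make a non-left turn (cross product ≤ 0).
  4. Final stack is the convex hull in CCW order: (-1, -4), (7, -2), (8, 10), (-5, 7), (-10, 3), (-6, -1).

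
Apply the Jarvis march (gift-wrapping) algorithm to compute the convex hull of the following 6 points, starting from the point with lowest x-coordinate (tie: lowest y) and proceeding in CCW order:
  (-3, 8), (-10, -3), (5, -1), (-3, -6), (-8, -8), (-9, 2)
Hull (CCW) = [(-10, -3), (-8, -8), (-3, -6), (5, -1), (-3, 8), (-9, 2)]

Jarvis march: at each step, from the current hull vertex p, select the next vertex q as the point such that every other point lies strictly to the left of (or on) the directed line p → q. (Equivalently: for every other point r, the cross product (q − p) × (r − p) ≥ 0.)
Starting point (lowest x, tie lowest y): (-10, -3). Wrap until returning to start. Resulting hull: (-10, -3), (-8, -8), (-3, -6), (5, -1), (-3, 8), (-9, 2).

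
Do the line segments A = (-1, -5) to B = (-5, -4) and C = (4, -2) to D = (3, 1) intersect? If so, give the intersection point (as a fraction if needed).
No (intersection of containing lines falls outside at least one segment)

Parametrize and solve: t = -18/11, s = -17/11. At least one of these is outside [0, 1], so the segments do not intersect.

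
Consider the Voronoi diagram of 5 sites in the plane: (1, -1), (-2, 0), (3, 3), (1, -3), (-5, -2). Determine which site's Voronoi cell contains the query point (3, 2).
Nearest site = (3, 3)

The Voronoi cell of site s contains exactly those query points closer to s than to any other site. Compute squared distances from q = (3, 2) to each site:
  (3 − 3)² + (3 − 2)² = 1
  (1 − 3)² + (-1 − 2)² = 13
  (-2 − 3)² + (0 − 2)² = 29
  (1 − 3)² + (-3 − 2)² = 29
  (-5 − 3)² + (-2 − 2)² = 80
Minimum is attained by (3, 3), so q lies in its Voronoi cell.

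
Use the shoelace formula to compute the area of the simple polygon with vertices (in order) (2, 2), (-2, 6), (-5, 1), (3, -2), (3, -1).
Area = 31

Shoelace formula: Area = (1/2) |Σ_i (x_i · y_{i+1} − x_{i+1} · y_i)| (indices mod n). Compute each cross term:
  (2)(6) − (-2)(2) = 16
  (-2)(1) − (-5)(6) = 28
  (-5)(-2) − (3)(1) = 7
  (3)(-1) − (3)(-2) = 3
  (3)(2) − (2)(-1) = 8
Sum = 62, so (signed) Area = 62/2 = 31, |Area| = 31.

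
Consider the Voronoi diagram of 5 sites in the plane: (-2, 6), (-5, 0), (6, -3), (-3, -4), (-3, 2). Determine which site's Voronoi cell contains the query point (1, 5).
Nearest site = (-2, 6)

The Voronoi cell of site s contains exactly those query points closer to s than to any other site. Compute squared distances from q = (1, 5) to each site:
  (-2 − 1)² + (6 − 5)² = 10
  (-3 − 1)² + (2 − 5)² = 25
  (-5 − 1)² + (0 − 5)² = 61
  (6 − 1)² + (-3 − 5)² = 89
  (-3 − 1)² + (-4 − 5)² = 97
Minimum is attained by (-2, 6), so q lies in its Voronoi cell.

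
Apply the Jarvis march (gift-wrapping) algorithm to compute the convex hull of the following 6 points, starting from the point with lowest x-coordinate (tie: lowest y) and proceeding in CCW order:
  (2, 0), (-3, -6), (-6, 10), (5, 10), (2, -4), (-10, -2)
Hull (CCW) = [(-10, -2), (-3, -6), (2, -4), (5, 10), (-6, 10)]

Jarvis march: at each step, from the current hull vertex p, select the next vertex q as the point such that every other point lies strictly to the left of (or on) the directed line p → q. (Equivalently: for every other point r, the cross product (q − p) × (r − p) ≥ 0.)
Starting point (lowest x, tie lowest y): (-10, -2). Wrap until returning to start. Resulting hull: (-10, -2), (-3, -6), (2, -4), (5, 10), (-6, 10).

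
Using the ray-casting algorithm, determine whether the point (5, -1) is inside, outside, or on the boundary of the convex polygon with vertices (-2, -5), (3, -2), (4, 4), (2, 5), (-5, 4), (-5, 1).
The point (5, -1) lies strictly outside the polygon

Cast a horizontal ray to the right from the query point and count how many polygon edges it crosses (each edge strictly once or zero times, handled with the usual half-open convention). 
Parity of crossings → even ⇒ outside.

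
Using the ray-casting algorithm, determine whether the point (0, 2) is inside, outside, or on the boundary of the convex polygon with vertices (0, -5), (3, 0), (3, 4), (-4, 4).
The point (0, 2) lies strictly inside the polygon

Cast a horizontal ray to the right from the query point and count how many polygon edges it crosses (each edge strictly once or zero times, handled with the usual half-open convention). 
Parity of crossings → odd ⇒ inside.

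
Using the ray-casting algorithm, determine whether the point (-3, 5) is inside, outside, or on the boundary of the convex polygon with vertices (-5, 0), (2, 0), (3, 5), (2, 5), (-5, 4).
The point (-3, 5) lies strictly outside the polygon

Cast a horizontal ray to the right from the query point and count how many polygon edges it crosses (each edge strictly once or zero times, handled with the usual half-open convention). 
Parity of crossings → even ⇒ outside.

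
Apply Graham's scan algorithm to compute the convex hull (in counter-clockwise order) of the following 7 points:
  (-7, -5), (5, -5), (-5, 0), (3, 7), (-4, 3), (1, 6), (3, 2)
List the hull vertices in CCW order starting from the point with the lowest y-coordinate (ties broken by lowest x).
Hull (CCW) = [(-7, -5), (5, -5), (3, 7), (1, 6), (-4, 3)]

Graham scan procedure:
  1. Find the pivot p₀ = point with lowest y (tie → lowest x): (-7, -5).
  2. Sort the remaining points by polar angle around p₀.
  3. Walk through sorted points, maintaining a stack; pop the top while the last three entries make a non-left turn (cross product ≤ 0).
  4. Final stack is the convex hull in CCW order: (-7, -5), (5, -5), (3, 7), (1, 6), (-4, 3).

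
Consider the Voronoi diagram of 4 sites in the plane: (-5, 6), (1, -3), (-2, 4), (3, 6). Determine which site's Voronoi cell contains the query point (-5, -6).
Nearest site = (1, -3)

The Voronoi cell of site s contains exactly those query points closer to s than to any other site. Compute squared distances from q = (-5, -6) to each site:
  (1 − -5)² + (-3 − -6)² = 45
  (-2 − -5)² + (4 − -6)² = 109
  (-5 − -5)² + (6 − -6)² = 144
  (3 − -5)² + (6 − -6)² = 208
Minimum is attained by (1, -3), so q lies in its Voronoi cell.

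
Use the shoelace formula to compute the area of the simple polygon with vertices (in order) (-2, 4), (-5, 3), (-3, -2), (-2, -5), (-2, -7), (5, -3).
Area = 103/2

Shoelace formula: Area = (1/2) |Σ_i (x_i · y_{i+1} − x_{i+1} · y_i)| (indices mod n). Compute each cross term:
  (-2)(3) − (-5)(4) = 14
  (-5)(-2) − (-3)(3) = 19
  (-3)(-5) − (-2)(-2) = 11
  (-2)(-7) − (-2)(-5) = 4
  (-2)(-3) − (5)(-7) = 41
  (5)(4) − (-2)(-3) = 14
Sum = 103, so (signed) Area = 103/2 = 103/2, |Area| = 103/2.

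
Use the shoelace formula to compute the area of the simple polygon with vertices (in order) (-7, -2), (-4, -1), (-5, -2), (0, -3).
Area = 2

Shoelace formula: Area = (1/2) |Σ_i (x_i · y_{i+1} − x_{i+1} · y_i)| (indices mod n). Compute each cross term:
  (-7)(-1) − (-4)(-2) = -1
  (-4)(-2) − (-5)(-1) = 3
  (-5)(-3) − (0)(-2) = 15
  (0)(-2) − (-7)(-3) = -21
Sum = -4, so (signed) Area = -4/2 = -2, |Area| = 2.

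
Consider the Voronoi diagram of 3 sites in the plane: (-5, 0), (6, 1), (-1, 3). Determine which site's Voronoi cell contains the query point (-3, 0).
Nearest site = (-5, 0)

The Voronoi cell of site s contains exactly those query points closer to s than to any other site. Compute squared distances from q = (-3, 0) to each site:
  (-5 − -3)² + (0 − 0)² = 4
  (-1 − -3)² + (3 − 0)² = 13
  (6 − -3)² + (1 − 0)² = 82
Minimum is attained by (-5, 0), so q lies in its Voronoi cell.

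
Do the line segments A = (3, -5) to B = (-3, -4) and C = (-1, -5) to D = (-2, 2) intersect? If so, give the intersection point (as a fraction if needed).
Yes; intersection at (-45/41, -177/41) (t = 28/41 on AB, s = 4/41 on CD)

Parametrize AB as A + t(B − A) = (3 + -6 t, -5 + 1 t) and CD as C + s(D − C) = (-1 + -1 s, -5 + 7 s). Solve the linear system for (t, s). Determinant = 41 ≠ 0, so a unique intersection of the containing lines exists. Solution: t = 28/41, s = 4/41 — both in [0, 1], so the segments cross. Intersection point: (-45/41, -177/41).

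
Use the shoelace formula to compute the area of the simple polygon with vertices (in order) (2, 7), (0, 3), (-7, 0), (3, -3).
Area = 75/2

Shoelace formula: Area = (1/2) |Σ_i (x_i · y_{i+1} − x_{i+1} · y_i)| (indices mod n). Compute each cross term:
  (2)(3) − (0)(7) = 6
  (0)(0) − (-7)(3) = 21
  (-7)(-3) − (3)(0) = 21
  (3)(7) − (2)(-3) = 27
Sum = 75, so (signed) Area = 75/2 = 75/2, |Area| = 75/2.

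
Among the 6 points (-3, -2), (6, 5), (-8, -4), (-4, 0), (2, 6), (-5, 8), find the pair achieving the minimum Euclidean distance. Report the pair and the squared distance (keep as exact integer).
Pair = ((-3, -2), (-4, 0)); squared distance = 5

Compute all C(6, 2) = 15 pairwise squared distances (x_i − x_j)² + (y_i − y_j)². The minimum is 5, attained by the pair ((-3, -2), (-4, 0)).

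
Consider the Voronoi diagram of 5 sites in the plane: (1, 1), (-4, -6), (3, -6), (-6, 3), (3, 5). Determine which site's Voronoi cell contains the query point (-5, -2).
Nearest site = (-4, -6)

The Voronoi cell of site s contains exactly those query points closer to s than to any other site. Compute squared distances from q = (-5, -2) to each site:
  (-4 − -5)² + (-6 − -2)² = 17
  (-6 − -5)² + (3 − -2)² = 26
  (1 − -5)² + (1 − -2)² = 45
  (3 − -5)² + (-6 − -2)² = 80
  (3 − -5)² + (5 − -2)² = 113
Minimum is attained by (-4, -6), so q lies in its Voronoi cell.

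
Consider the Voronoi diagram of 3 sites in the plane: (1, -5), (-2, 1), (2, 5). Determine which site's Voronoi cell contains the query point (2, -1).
Nearest site = (1, -5)

The Voronoi cell of site s contains exactly those query points closer to s than to any other site. Compute squared distances from q = (2, -1) to each site:
  (1 − 2)² + (-5 − -1)² = 17
  (-2 − 2)² + (1 − -1)² = 20
  (2 − 2)² + (5 − -1)² = 36
Minimum is attained by (1, -5), so q lies in its Voronoi cell.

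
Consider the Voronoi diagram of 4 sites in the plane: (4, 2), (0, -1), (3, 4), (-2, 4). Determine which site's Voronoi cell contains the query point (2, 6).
Nearest site = (3, 4)

The Voronoi cell of site s contains exactly those query points closer to s than to any other site. Compute squared distances from q = (2, 6) to each site:
  (3 − 2)² + (4 − 6)² = 5
  (-2 − 2)² + (4 − 6)² = 20
  (4 − 2)² + (2 − 6)² = 20
  (0 − 2)² + (-1 − 6)² = 53
Minimum is attained by (3, 4), so q lies in its Voronoi cell.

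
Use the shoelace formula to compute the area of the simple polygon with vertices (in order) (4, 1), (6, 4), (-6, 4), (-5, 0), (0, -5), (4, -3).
Area = 139/2

Shoelace formula: Area = (1/2) |Σ_i (x_i · y_{i+1} − x_{i+1} · y_i)| (indices mod n). Compute each cross term:
  (4)(4) − (6)(1) = 10
  (6)(4) − (-6)(4) = 48
  (-6)(0) − (-5)(4) = 20
  (-5)(-5) − (0)(0) = 25
  (0)(-3) − (4)(-5) = 20
  (4)(1) − (4)(-3) = 16
Sum = 139, so (signed) Area = 139/2 = 139/2, |Area| = 139/2.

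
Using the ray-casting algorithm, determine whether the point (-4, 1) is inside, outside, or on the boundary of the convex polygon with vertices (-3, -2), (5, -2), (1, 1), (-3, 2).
The point (-4, 1) lies strictly outside the polygon

Cast a horizontal ray to the right from the query point and count how many polygon edges it crosses (each edge strictly once or zero times, handled with the usual half-open convention). 
Parity of crossings → even ⇒ outside.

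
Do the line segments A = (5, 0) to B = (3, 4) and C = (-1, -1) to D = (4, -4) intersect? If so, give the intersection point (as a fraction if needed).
No (intersection of containing lines falls outside at least one segment)

Parametrize and solve: t = -23/14, s = 13/7. At least one of these is outside [0, 1], so the segments do not intersect.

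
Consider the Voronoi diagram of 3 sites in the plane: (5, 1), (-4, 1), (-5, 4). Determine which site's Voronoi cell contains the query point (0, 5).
Nearest site = (-5, 4)

The Voronoi cell of site s contains exactly those query points closer to s than to any other site. Compute squared distances from q = (0, 5) to each site:
  (-5 − 0)² + (4 − 5)² = 26
  (-4 − 0)² + (1 − 5)² = 32
  (5 − 0)² + (1 − 5)² = 41
Minimum is attained by (-5, 4), so q lies in its Voronoi cell.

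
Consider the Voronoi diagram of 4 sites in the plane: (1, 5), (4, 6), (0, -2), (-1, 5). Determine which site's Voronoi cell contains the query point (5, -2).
Nearest site = (0, -2)

The Voronoi cell of site s contains exactly those query points closer to s than to any other site. Compute squared distances from q = (5, -2) to each site:
  (0 − 5)² + (-2 − -2)² = 25
  (1 − 5)² + (5 − -2)² = 65
  (4 − 5)² + (6 − -2)² = 65
  (-1 − 5)² + (5 − -2)² = 85
Minimum is attained by (0, -2), so q lies in its Voronoi cell.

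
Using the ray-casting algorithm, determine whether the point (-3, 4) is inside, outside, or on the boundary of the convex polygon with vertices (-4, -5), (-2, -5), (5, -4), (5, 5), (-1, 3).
The point (-3, 4) lies strictly outside the polygon

Cast a horizontal ray to the right from the query point and count how many polygon edges it crosses (each edge strictly once or zero times, handled with the usual half-open convention). 
Parity of crossings → even ⇒ outside.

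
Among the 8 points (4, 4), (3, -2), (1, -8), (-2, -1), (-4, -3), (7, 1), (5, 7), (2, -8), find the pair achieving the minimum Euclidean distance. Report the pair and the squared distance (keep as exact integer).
Pair = ((1, -8), (2, -8)); squared distance = 1

Compute all C(8, 2) = 28 pairwise squared distances (x_i − x_j)² + (y_i − y_j)². The minimum is 1, attained by the pair ((1, -8), (2, -8)).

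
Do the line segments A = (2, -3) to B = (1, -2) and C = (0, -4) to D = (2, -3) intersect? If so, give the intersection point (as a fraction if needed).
Yes; intersection at (2, -3) (t = 0 on AB, s = 1 on CD)

Parametrize AB as A + t(B − A) = (2 + -1 t, -3 + 1 t) and CD as C + s(D − C) = (0 + 2 s, -4 + 1 s). Solve the linear system for (t, s). Determinant = 3 ≠ 0, so a unique intersection of the containing lines exists. Solution: t = 0, s = 1 — both in [0, 1], so the segments cross. Intersection point: (2, -3).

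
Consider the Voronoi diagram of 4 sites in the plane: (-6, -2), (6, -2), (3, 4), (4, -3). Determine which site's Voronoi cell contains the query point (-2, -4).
Nearest site = (-6, -2)

The Voronoi cell of site s contains exactly those query points closer to s than to any other site. Compute squared distances from q = (-2, -4) to each site:
  (-6 − -2)² + (-2 − -4)² = 20
  (4 − -2)² + (-3 − -4)² = 37
  (6 − -2)² + (-2 − -4)² = 68
  (3 − -2)² + (4 − -4)² = 89
Minimum is attained by (-6, -2), so q lies in its Voronoi cell.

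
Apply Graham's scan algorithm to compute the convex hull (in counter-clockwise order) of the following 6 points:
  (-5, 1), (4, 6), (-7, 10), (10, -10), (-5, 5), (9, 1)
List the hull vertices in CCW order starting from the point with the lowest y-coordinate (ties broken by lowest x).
Hull (CCW) = [(10, -10), (9, 1), (4, 6), (-7, 10), (-5, 1)]

Graham scan procedure:
  1. Find the pivot p₀ = point with lowest y (tie → lowest x): (10, -10).
  2. Sort the remaining points by polar angle around p₀.
  3. Walk through sorted points, maintaining a stack; pop the top while the last three entries make a non-left turn (cross product ≤ 0).
  4. Final stack is the convex hull in CCW order: (10, -10), (9, 1), (4, 6), (-7, 10), (-5, 1).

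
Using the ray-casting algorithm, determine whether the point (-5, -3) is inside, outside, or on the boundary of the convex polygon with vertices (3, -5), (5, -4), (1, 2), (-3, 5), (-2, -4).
The point (-5, -3) lies strictly outside the polygon

Cast a horizontal ray to the right from the query point and count how many polygon edges it crosses (each edge strictly once or zero times, handled with the usual half-open convention). 
Parity of crossings → even ⇒ outside.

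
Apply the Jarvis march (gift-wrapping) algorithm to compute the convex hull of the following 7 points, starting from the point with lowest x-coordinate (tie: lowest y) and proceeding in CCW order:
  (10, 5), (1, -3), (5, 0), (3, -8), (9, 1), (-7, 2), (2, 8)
Hull (CCW) = [(-7, 2), (3, -8), (9, 1), (10, 5), (2, 8)]

Jarvis march: at each step, from the current hull vertex p, select the next vertex q as the point such that every other point lies strictly to the left of (or on) the directed line p → q. (Equivalently: for every other point r, the cross product (q − p) × (r − p) ≥ 0.)
Starting point (lowest x, tie lowest y): (-7, 2). Wrap until returning to start. Resulting hull: (-7, 2), (3, -8), (9, 1), (10, 5), (2, 8).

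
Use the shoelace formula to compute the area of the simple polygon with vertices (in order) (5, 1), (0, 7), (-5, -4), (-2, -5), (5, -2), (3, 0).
Area = 125/2

Shoelace formula: Area = (1/2) |Σ_i (x_i · y_{i+1} − x_{i+1} · y_i)| (indices mod n). Compute each cross term:
  (5)(7) − (0)(1) = 35
  (0)(-4) − (-5)(7) = 35
  (-5)(-5) − (-2)(-4) = 17
  (-2)(-2) − (5)(-5) = 29
  (5)(0) − (3)(-2) = 6
  (3)(1) − (5)(0) = 3
Sum = 125, so (signed) Area = 125/2 = 125/2, |Area| = 125/2.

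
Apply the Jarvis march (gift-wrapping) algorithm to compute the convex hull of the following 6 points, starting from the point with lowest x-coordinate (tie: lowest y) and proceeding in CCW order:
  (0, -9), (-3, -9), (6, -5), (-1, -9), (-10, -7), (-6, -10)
Hull (CCW) = [(-10, -7), (-6, -10), (0, -9), (6, -5)]

Jarvis march: at each step, from the current hull vertex p, select the next vertex q as the point such that every other point lies strictly to the left of (or on) the directed line p → q. (Equivalently: for every other point r, the cross product (q − p) × (r − p) ≥ 0.)
Starting point (lowest x, tie lowest y): (-10, -7). Wrap until returning to start. Resulting hull: (-10, -7), (-6, -10), (0, -9), (6, -5).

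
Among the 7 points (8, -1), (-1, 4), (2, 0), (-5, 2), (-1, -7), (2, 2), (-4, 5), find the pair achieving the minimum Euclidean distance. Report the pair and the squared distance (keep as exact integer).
Pair = ((2, 0), (2, 2)); squared distance = 4

Compute all C(7, 2) = 21 pairwise squared distances (x_i − x_j)² + (y_i − y_j)². The minimum is 4, attained by the pair ((2, 0), (2, 2)).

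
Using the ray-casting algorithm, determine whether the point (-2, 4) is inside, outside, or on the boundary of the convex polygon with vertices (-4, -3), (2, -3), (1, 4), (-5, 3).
The point (-2, 4) lies strictly outside the polygon

Cast a horizontal ray to the right from the query point and count how many polygon edges it crosses (each edge strictly once or zero times, handled with the usual half-open convention). 
Parity of crossings → even ⇒ outside.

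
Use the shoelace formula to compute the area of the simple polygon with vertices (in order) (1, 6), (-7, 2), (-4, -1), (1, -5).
Area = 91/2

Shoelace formula: Area = (1/2) |Σ_i (x_i · y_{i+1} − x_{i+1} · y_i)| (indices mod n). Compute each cross term:
  (1)(2) − (-7)(6) = 44
  (-7)(-1) − (-4)(2) = 15
  (-4)(-5) − (1)(-1) = 21
  (1)(6) − (1)(-5) = 11
Sum = 91, so (signed) Area = 91/2 = 91/2, |Area| = 91/2.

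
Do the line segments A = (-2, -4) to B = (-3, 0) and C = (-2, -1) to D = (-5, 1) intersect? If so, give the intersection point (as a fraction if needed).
Yes; intersection at (-29/10, -2/5) (t = 9/10 on AB, s = 3/10 on CD)

Parametrize AB as A + t(B − A) = (-2 + -1 t, -4 + 4 t) and CD as C + s(D − C) = (-2 + -3 s, -1 + 2 s). Solve the linear system for (t, s). Determinant = -10 ≠ 0, so a unique intersection of the containing lines exists. Solution: t = 9/10, s = 3/10 — both in [0, 1], so the segments cross. Intersection point: (-29/10, -2/5).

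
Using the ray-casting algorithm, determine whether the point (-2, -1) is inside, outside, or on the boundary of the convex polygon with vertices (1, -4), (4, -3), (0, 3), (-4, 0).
The point (-2, -1) lies strictly inside the polygon

Cast a horizontal ray to the right from the query point and count how many polygon edges it crosses (each edge strictly once or zero times, handled with the usual half-open convention). 
Parity of crossings → odd ⇒ inside.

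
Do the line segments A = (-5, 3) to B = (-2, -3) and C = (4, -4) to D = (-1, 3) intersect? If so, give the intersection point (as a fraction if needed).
No (intersection of containing lines falls outside at least one segment)

Parametrize and solve: t = -28/9, s = 11/3. At least one of these is outside [0, 1], so the segments do not intersect.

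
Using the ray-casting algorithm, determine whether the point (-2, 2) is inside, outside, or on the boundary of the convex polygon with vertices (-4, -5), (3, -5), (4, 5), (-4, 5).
The point (-2, 2) lies strictly inside the polygon

Cast a horizontal ray to the right from the query point and count how many polygon edges it crosses (each edge strictly once or zero times, handled with the usual half-open convention). 
Parity of crossings → odd ⇒ inside.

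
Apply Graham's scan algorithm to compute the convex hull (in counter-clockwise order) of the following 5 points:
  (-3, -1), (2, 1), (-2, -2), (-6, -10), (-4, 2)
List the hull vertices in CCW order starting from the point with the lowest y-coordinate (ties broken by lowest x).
Hull (CCW) = [(-6, -10), (2, 1), (-4, 2)]

Graham scan procedure:
  1. Find the pivot p₀ = point with lowest y (tie → lowest x): (-6, -10).
  2. Sort the remaining points by polar angle around p₀.
  3. Walk through sorted points, maintaining a stack; pop the top while the last three entries make a non-left turn (cross product ≤ 0).
  4. Final stack is the convex hull in CCW order: (-6, -10), (2, 1), (-4, 2).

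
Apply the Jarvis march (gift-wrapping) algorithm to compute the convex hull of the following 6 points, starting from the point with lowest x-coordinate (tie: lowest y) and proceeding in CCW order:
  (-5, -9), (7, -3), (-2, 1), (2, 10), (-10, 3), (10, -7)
Hull (CCW) = [(-10, 3), (-5, -9), (10, -7), (2, 10)]

Jarvis march: at each step, from the current hull vertex p, select the next vertex q as the point such that every other point lies strictly to the left of (or on) the directed line p → q. (Equivalently: for every other point r, the cross product (q − p) × (r − p) ≥ 0.)
Starting point (lowest x, tie lowest y): (-10, 3). Wrap until returning to start. Resulting hull: (-10, 3), (-5, -9), (10, -7), (2, 10).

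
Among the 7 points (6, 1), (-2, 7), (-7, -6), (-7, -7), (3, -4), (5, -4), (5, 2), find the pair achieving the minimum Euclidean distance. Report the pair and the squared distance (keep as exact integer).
Pair = ((-7, -6), (-7, -7)); squared distance = 1

Compute all C(7, 2) = 21 pairwise squared distances (x_i − x_j)² + (y_i − y_j)². The minimum is 1, attained by the pair ((-7, -6), (-7, -7)).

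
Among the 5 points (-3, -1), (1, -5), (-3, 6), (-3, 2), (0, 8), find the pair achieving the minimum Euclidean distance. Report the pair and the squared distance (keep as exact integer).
Pair = ((-3, -1), (-3, 2)); squared distance = 9

Compute all C(5, 2) = 10 pairwise squared distances (x_i − x_j)² + (y_i − y_j)². The minimum is 9, attained by the pair ((-3, -1), (-3, 2)).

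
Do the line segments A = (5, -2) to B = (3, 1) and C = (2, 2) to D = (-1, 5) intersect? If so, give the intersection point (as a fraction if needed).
No (intersection of containing lines falls outside at least one segment)

Parametrize and solve: t = 1, s = -1/3. At least one of these is outside [0, 1], so the segments do not intersect.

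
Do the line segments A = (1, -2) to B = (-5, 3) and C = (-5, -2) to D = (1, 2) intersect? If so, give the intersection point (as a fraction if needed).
Yes; intersection at (-5/3, 2/9) (t = 4/9 on AB, s = 5/9 on CD)

Parametrize AB as A + t(B − A) = (1 + -6 t, -2 + 5 t) and CD as C + s(D − C) = (-5 + 6 s, -2 + 4 s). Solve the linear system for (t, s). Determinant = 54 ≠ 0, so a unique intersection of the containing lines exists. Solution: t = 4/9, s = 5/9 — both in [0, 1], so the segments cross. Intersection point: (-5/3, 2/9).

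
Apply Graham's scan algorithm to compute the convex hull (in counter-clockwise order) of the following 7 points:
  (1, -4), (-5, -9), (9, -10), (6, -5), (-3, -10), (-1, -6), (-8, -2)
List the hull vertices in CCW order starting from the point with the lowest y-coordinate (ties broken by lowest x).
Hull (CCW) = [(-3, -10), (9, -10), (6, -5), (-8, -2), (-5, -9)]

Graham scan procedure:
  1. Find the pivot p₀ = point with lowest y (tie → lowest x): (-3, -10).
  2. Sort the remaining points by polar angle around p₀.
  3. Walk through sorted points, maintaining a stack; pop the top while the last three entries make a non-left turn (cross product ≤ 0).
  4. Final stack is the convex hull in CCW order: (-3, -10), (9, -10), (6, -5), (-8, -2), (-5, -9).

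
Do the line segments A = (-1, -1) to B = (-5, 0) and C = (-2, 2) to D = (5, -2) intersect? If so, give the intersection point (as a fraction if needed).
No (intersection of containing lines falls outside at least one segment)

Parametrize and solve: t = -17/9, s = 11/9. At least one of these is outside [0, 1], so the segments do not intersect.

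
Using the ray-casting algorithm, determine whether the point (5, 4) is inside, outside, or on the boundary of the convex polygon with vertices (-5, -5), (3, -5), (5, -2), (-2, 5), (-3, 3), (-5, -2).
The point (5, 4) lies strictly outside the polygon

Cast a horizontal ray to the right from the query point and count how many polygon edges it crosses (each edge strictly once or zero times, handled with the usual half-open convention). 
Parity of crossings → even ⇒ outside.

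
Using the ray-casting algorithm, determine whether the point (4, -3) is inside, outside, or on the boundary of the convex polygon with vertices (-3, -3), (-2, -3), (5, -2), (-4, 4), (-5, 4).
The point (4, -3) lies strictly outside the polygon

Cast a horizontal ray to the right from the query point and count how many polygon edges it crosses (each edge strictly once or zero times, handled with the usual half-open convention). 
Parity of crossings → even ⇒ outside.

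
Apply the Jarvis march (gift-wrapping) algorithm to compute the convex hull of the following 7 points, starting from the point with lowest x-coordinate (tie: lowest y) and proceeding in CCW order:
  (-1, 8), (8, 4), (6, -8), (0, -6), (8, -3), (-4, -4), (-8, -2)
Hull (CCW) = [(-8, -2), (0, -6), (6, -8), (8, -3), (8, 4), (-1, 8)]

Jarvis march: at each step, from the current hull vertex p, select the next vertex q as the point such that every other point lies strictly to the left of (or on) the directed line p → q. (Equivalently: for every other point r, the cross product (q − p) × (r − p) ≥ 0.)
Starting point (lowest x, tie lowest y): (-8, -2). Wrap until returning to start. Resulting hull: (-8, -2), (0, -6), (6, -8), (8, -3), (8, 4), (-1, 8).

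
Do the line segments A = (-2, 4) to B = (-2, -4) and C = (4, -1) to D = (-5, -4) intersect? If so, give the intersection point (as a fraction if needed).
Yes; intersection at (-2, -3) (t = 7/8 on AB, s = 2/3 on CD)

Parametrize AB as A + t(B − A) = (-2 + 0 t, 4 + -8 t) and CD as C + s(D − C) = (4 + -9 s, -1 + -3 s). Solve the linear system for (t, s). Determinant = 72 ≠ 0, so a unique intersection of the containing lines exists. Solution: t = 7/8, s = 2/3 — both in [0, 1], so the segments cross. Intersection point: (-2, -3).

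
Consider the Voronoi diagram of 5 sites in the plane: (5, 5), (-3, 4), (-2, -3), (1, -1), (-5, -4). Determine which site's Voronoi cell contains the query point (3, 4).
Nearest site = (5, 5)

The Voronoi cell of site s contains exactly those query points closer to s than to any other site. Compute squared distances from q = (3, 4) to each site:
  (5 − 3)² + (5 − 4)² = 5
  (1 − 3)² + (-1 − 4)² = 29
  (-3 − 3)² + (4 − 4)² = 36
  (-2 − 3)² + (-3 − 4)² = 74
  (-5 − 3)² + (-4 − 4)² = 128
Minimum is attained by (5, 5), so q lies in its Voronoi cell.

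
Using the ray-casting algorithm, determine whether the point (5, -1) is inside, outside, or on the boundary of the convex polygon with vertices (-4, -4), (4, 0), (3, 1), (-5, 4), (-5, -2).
The point (5, -1) lies strictly outside the polygon

Cast a horizontal ray to the right from the query point and count how many polygon edges it crosses (each edge strictly once or zero times, handled with the usual half-open convention). 
Parity of crossings → even ⇒ outside.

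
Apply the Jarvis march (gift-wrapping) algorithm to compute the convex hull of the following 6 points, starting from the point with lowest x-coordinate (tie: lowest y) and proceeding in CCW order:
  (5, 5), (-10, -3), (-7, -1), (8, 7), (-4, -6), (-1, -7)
Hull (CCW) = [(-10, -3), (-4, -6), (-1, -7), (8, 7), (-7, -1)]

Jarvis march: at each step, from the current hull vertex p, select the next vertex q as the point such that every other point lies strictly to the left of (or on) the directed line p → q. (Equivalently: for every other point r, the cross product (q − p) × (r − p) ≥ 0.)
Starting point (lowest x, tie lowest y): (-10, -3). Wrap until returning to start. Resulting hull: (-10, -3), (-4, -6), (-1, -7), (8, 7), (-7, -1).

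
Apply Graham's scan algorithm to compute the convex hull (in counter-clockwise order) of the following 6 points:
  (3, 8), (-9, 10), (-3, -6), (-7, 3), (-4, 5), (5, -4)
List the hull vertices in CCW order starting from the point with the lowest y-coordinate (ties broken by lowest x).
Hull (CCW) = [(-3, -6), (5, -4), (3, 8), (-9, 10), (-7, 3)]

Graham scan procedure:
  1. Find the pivot p₀ = point with lowest y (tie → lowest x): (-3, -6).
  2. Sort the remaining points by polar angle around p₀.
  3. Walk through sorted points, maintaining a stack; pop the top while the last three entries make a non-left turn (cross product ≤ 0).
  4. Final stack is the convex hull in CCW order: (-3, -6), (5, -4), (3, 8), (-9, 10), (-7, 3).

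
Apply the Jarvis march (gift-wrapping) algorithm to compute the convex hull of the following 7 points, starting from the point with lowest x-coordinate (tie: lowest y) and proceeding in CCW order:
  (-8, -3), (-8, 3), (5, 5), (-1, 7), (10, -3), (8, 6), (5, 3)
Hull (CCW) = [(-8, -3), (10, -3), (8, 6), (-1, 7), (-8, 3)]

Jarvis march: at each step, from the current hull vertex p, select the next vertex q as the point such that every other point lies strictly to the left of (or on) the directed line p → q. (Equivalently: for every other point r, the cross product (q − p) × (r − p) ≥ 0.)
Starting point (lowest x, tie lowest y): (-8, -3). Wrap until returning to start. Resulting hull: (-8, -3), (10, -3), (8, 6), (-1, 7), (-8, 3).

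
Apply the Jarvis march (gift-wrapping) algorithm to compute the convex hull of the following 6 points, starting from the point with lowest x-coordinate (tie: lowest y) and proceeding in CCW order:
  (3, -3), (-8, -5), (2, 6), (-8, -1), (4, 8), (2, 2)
Hull (CCW) = [(-8, -5), (3, -3), (4, 8), (-8, -1)]

Jarvis march: at each step, from the current hull vertex p, select the next vertex q as the point such that every other point lies strictly to the left of (or on) the directed line p → q. (Equivalently: for every other point r, the cross product (q − p) × (r − p) ≥ 0.)
Starting point (lowest x, tie lowest y): (-8, -5). Wrap until returning to start. Resulting hull: (-8, -5), (3, -3), (4, 8), (-8, -1).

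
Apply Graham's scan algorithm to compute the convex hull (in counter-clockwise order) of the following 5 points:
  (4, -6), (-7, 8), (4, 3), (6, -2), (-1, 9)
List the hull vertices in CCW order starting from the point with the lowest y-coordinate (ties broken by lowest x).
Hull (CCW) = [(4, -6), (6, -2), (4, 3), (-1, 9), (-7, 8)]

Graham scan procedure:
  1. Find the pivot p₀ = point with lowest y (tie → lowest x): (4, -6).
  2. Sort the remaining points by polar angle around p₀.
  3. Walk through sorted points, maintaining a stack; pop the top while the last three entries make a non-left turn (cross product ≤ 0).
  4. Final stack is the convex hull in CCW order: (4, -6), (6, -2), (4, 3), (-1, 9), (-7, 8).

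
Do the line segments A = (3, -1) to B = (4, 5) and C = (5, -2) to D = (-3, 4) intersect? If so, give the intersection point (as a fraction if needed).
Yes; intersection at (83/27, -5/9) (t = 2/27 on AB, s = 13/54 on CD)

Parametrize AB as A + t(B − A) = (3 + 1 t, -1 + 6 t) and CD as C + s(D − C) = (5 + -8 s, -2 + 6 s). Solve the linear system for (t, s). Determinant = -54 ≠ 0, so a unique intersection of the containing lines exists. Solution: t = 2/27, s = 13/54 — both in [0, 1], so the segments cross. Intersection point: (83/27, -5/9).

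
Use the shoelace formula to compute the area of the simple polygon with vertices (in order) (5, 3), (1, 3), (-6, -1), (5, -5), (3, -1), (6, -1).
Area = 50

Shoelace formula: Area = (1/2) |Σ_i (x_i · y_{i+1} − x_{i+1} · y_i)| (indices mod n). Compute each cross term:
  (5)(3) − (1)(3) = 12
  (1)(-1) − (-6)(3) = 17
  (-6)(-5) − (5)(-1) = 35
  (5)(-1) − (3)(-5) = 10
  (3)(-1) − (6)(-1) = 3
  (6)(3) − (5)(-1) = 23
Sum = 100, so (signed) Area = 100/2 = 50, |Area| = 50.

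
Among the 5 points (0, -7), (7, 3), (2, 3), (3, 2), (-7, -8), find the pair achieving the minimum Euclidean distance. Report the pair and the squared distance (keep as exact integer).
Pair = ((2, 3), (3, 2)); squared distance = 2

Compute all C(5, 2) = 10 pairwise squared distances (x_i − x_j)² + (y_i − y_j)². The minimum is 2, attained by the pair ((2, 3), (3, 2)).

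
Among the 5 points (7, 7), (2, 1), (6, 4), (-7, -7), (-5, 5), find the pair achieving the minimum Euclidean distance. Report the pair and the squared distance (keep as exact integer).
Pair = ((7, 7), (6, 4)); squared distance = 10

Compute all C(5, 2) = 10 pairwise squared distances (x_i − x_j)² + (y_i − y_j)². The minimum is 10, attained by the pair ((7, 7), (6, 4)).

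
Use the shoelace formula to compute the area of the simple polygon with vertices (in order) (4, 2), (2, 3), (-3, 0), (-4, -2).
Area = 23/2

Shoelace formula: Area = (1/2) |Σ_i (x_i · y_{i+1} − x_{i+1} · y_i)| (indices mod n). Compute each cross term:
  (4)(3) − (2)(2) = 8
  (2)(0) − (-3)(3) = 9
  (-3)(-2) − (-4)(0) = 6
  (-4)(2) − (4)(-2) = 0
Sum = 23, so (signed) Area = 23/2 = 23/2, |Area| = 23/2.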